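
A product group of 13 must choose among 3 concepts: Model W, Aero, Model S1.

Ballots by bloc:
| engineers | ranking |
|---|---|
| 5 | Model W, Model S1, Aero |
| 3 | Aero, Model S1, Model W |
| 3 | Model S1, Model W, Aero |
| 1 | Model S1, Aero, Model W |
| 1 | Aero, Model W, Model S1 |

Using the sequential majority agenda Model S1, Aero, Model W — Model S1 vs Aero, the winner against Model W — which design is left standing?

Model S1

Round 1: Model S1 vs Aero — 9–4, Model S1 advances.
Round 2: Model S1 vs Model W — 7–6, Model S1 advances.
The agenda winner is Model S1.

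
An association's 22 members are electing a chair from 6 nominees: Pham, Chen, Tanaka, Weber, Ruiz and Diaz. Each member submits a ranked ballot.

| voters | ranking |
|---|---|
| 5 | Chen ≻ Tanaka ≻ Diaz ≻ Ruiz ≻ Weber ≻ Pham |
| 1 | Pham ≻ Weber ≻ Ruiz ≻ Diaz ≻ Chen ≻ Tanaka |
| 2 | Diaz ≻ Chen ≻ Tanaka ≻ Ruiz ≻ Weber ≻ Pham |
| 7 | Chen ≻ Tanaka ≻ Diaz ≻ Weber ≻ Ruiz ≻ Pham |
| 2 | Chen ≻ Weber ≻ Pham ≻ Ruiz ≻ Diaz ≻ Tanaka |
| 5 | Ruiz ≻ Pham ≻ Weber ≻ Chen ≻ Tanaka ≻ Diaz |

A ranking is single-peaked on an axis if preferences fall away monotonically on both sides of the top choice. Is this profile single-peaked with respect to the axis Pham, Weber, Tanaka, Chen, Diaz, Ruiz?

Axis positions: Pham=1, Weber=2, Tanaka=3, Chen=4, Diaz=5, Ruiz=6.
Group 1 (peak Chen at position 4): ranking walks positions 4-3-5-6-2-1, expanding outward from the peak — single-peaked.
Group 2: ranking walks positions 1-2-6-5-4-3; Ruiz is ranked above Tanaka even though Tanaka lies between Ruiz and the peak Pham on the axis — preferences dip and rise again. Not single-peaked.
Group 3 (peak Diaz at position 5): ranking walks positions 5-4-3-6-2-1, expanding outward from the peak — single-peaked.
Group 4 (peak Chen at position 4): ranking walks positions 4-3-5-2-6-1, expanding outward from the peak — single-peaked.
Group 5: ranking walks positions 4-2-1-6-5-3; Weber is ranked above Tanaka even though Tanaka lies between Weber and the peak Chen on the axis — preferences dip and rise again. Not single-peaked.
Group 6: ranking walks positions 6-1-2-4-3-5; Pham is ranked above Diaz even though Diaz lies between Pham and the peak Ruiz on the axis — preferences dip and rise again. Not single-peaked.
Group 2 violates single-peakedness, so the profile is not single-peaked on this axis.

no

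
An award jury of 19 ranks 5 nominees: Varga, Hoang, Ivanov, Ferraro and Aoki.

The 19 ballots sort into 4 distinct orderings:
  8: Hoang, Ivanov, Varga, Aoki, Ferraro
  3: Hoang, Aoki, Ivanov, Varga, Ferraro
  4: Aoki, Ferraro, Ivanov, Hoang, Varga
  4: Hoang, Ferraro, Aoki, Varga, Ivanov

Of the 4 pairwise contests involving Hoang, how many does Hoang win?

Hoang against each rival (19 jurors):
Hoang vs Varga: Hoang wins 19–0.
Hoang vs Ivanov: Hoang preferred on 8+3+4 = 15 ballots; Hoang wins 15–4.
Hoang vs Ferraro: Hoang wins 15–4.
Hoang vs Aoki: Hoang, 15–4.
Hoang beats Varga, Ivanov, Ferraro, Aoki — 4 pairwise wins.

4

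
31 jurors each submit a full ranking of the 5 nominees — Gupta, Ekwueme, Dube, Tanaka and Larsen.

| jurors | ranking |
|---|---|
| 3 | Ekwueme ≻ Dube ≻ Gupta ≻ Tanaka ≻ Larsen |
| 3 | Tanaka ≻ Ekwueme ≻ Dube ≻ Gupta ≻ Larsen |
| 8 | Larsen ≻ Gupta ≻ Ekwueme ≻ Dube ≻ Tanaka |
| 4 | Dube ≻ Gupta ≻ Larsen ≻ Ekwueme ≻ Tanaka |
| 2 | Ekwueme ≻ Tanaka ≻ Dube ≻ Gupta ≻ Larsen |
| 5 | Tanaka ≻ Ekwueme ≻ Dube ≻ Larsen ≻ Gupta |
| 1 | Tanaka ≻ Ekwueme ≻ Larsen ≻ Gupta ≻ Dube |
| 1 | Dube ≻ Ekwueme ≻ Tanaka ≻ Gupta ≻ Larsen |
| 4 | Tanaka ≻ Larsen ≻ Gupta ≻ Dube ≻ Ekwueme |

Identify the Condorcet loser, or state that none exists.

none

Head-to-head results (31 jurors):
Gupta vs Ekwueme: Gupta, 16–15.
Gupta vs Dube: Gupta is ranked higher on 8+1+4 = 13 ballots, Dube on 18. Dube wins 18–13.
Gupta vs Tanaka: Tanaka wins 16–15.
Gupta vs Larsen: Larsen wins 18–13.
Ekwueme–Dube: Ekwueme 22–9.
Ekwueme vs Tanaka: Ekwueme, 18–13.
Ekwueme vs Larsen: Larsen, 16–15.
Dube vs Tanaka: Dube wins 16–15.
Dube vs Larsen: 18 to 13, Dube.
Tanaka–Larsen: Tanaka 19–12.
Every nominee wins at least one matchup (Gupta beats Ekwueme; Ekwueme beats Dube; Dube beats Gupta; Tanaka beats Gupta; Larsen beats Gupta), so there is no Condorcet loser.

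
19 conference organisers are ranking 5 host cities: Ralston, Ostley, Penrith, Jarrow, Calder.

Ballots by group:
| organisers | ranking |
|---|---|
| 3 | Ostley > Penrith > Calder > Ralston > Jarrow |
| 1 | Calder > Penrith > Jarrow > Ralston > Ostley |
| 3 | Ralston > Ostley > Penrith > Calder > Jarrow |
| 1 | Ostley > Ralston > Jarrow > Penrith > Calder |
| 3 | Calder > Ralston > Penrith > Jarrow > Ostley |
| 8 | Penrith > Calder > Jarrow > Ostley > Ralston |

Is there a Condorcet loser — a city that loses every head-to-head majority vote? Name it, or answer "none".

Head-to-head results (19 organisers):
Ralston vs Ostley: 7 to 12, Ostley.
Ralston vs Penrith: Ralston preferred on 3+1+3 = 7 ballots; Penrith wins 12–7.
Ralston vs Jarrow: 3+3+1+3 = 10 for Ralston, 9 for Jarrow — Ralston by 10–9.
Ralston vs Calder: Calder, 15–4.
Ostley vs Penrith: Penrith wins 12–7.
Ostley vs Jarrow: 7 to 12, Jarrow.
Ostley vs Calder: 3+3+1 = 7 for Ostley, 12 for Calder — Calder by 12–7.
Penrith vs Jarrow: Penrith wins 18–1.
Penrith vs Calder: Penrith, 15–4.
Jarrow vs Calder: 1 to 18, Calder.
Each city has at least one pairwise win (Ralston beats Jarrow; Ostley beats Ralston; Penrith beats Ralston; Jarrow beats Ostley; Calder beats Ralston) — no Condorcet loser.

none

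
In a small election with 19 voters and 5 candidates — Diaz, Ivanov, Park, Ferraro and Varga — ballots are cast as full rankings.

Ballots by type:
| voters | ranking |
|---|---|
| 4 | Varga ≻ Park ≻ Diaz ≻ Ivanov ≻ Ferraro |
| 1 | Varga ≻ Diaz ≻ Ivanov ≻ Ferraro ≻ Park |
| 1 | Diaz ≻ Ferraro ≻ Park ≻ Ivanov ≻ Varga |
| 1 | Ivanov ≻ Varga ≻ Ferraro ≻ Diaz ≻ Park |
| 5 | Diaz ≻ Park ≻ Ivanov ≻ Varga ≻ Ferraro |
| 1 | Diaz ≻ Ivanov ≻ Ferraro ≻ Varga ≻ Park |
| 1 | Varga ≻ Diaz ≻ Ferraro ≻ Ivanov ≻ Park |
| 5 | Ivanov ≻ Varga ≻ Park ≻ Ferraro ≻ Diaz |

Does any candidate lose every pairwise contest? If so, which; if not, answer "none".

Ferraro

Head-to-head results (19 voters):
Diaz–Ivanov: Diaz 13–6.
Diaz–Park: Diaz 10–9.
Diaz vs Ferraro: 13 to 6, Diaz.
Diaz vs Varga: Diaz preferred on 1+5+1 = 7 ballots; Varga wins 12–7.
Ivanov vs Park: Park, 10–9.
Ivanov vs Ferraro: Ivanov preferred on 4+1+1+5+1+5 = 17 ballots; Ivanov wins 17–2.
Ivanov vs Varga: Ivanov preferred on 1+1+5+1+5 = 13 ballots; Ivanov wins 13–6.
Park–Ferraro: Park 14–5.
Park vs Varga: Varga wins 13–6.
Ferraro vs Varga: Ferraro is ranked higher on 1+1 = 2 ballots, Varga on 17. Varga wins 17–2.
Ferraro loses to every other candidate — it is the Condorcet loser.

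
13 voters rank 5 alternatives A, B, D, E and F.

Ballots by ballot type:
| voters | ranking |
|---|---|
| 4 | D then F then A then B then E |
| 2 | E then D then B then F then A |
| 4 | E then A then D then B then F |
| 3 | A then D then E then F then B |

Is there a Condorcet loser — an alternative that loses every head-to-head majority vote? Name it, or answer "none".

Pairwise majorities:
A vs B: A wins 11–2.
A–D: A 7–6.
A vs E: 7 to 6, A.
A vs F: A, 7–6.
B vs D: D, 13–0.
B–E: E 9–4.
B–F: F 7–6.
D vs E: D wins 7–6.
D vs F: D wins 13–0.
E–F: E 9–4.
B loses to every other alternative — it is the Condorcet loser.

B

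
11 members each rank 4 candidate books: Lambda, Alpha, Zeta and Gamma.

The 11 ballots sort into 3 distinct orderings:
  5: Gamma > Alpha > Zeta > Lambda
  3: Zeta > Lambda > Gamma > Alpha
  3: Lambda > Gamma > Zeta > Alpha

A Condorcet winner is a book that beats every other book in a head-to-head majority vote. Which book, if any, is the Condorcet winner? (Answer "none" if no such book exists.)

Pairwise majorities:
Lambda vs Alpha: 6 to 5, Lambda.
Lambda vs Zeta: Lambda is ranked higher on 3 ballots, Zeta on 8. Zeta wins 8–3.
Lambda vs Gamma: 6 to 5, Lambda.
Alpha vs Zeta: 5 for Alpha, 6 for Zeta — Zeta by 6–5.
Alpha vs Gamma: Alpha preferred on 0 ballots; Gamma wins 11–0.
Zeta vs Gamma: Zeta preferred on 3 ballots; Gamma wins 8–3.
Every book loses at least once (Lambda loses to Zeta; Alpha loses to Lambda; Zeta loses to Gamma; Gamma loses to Lambda). The majority relation contains the cycle Lambda → Gamma → Zeta → Lambda, so there is no Condorcet winner.

none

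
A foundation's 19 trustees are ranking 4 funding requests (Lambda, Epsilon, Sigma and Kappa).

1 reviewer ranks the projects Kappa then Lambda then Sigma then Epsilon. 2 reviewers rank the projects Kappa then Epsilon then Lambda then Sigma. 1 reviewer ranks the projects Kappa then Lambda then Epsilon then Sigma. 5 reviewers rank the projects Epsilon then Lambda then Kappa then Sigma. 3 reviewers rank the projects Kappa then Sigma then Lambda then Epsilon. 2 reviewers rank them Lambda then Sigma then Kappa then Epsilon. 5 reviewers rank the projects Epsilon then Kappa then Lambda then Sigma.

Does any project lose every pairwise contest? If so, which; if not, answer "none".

Head-to-head results (19 reviewers):
Lambda vs Epsilon: Epsilon wins 12–7.
Lambda vs Sigma: Lambda wins 16–3.
Lambda–Kappa: Kappa 12–7.
Epsilon vs Sigma: 2+1+5+5 = 13 for Epsilon, 6 for Sigma — Epsilon by 13–6.
Epsilon vs Kappa: 10 to 9, Epsilon.
Sigma vs Kappa: Kappa wins 17–2.
Only Sigma has no wins; Sigma is the Condorcet loser.

Sigma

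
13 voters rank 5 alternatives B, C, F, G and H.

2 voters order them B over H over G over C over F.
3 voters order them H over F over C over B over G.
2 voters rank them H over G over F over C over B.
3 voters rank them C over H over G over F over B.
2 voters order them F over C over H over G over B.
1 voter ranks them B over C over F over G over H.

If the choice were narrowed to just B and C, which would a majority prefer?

C

Ballots ranking B above C: 2 + 1 = 3.
Ballots ranking C above B: 13 − 3 = 10.
C wins the head-to-head 10–3.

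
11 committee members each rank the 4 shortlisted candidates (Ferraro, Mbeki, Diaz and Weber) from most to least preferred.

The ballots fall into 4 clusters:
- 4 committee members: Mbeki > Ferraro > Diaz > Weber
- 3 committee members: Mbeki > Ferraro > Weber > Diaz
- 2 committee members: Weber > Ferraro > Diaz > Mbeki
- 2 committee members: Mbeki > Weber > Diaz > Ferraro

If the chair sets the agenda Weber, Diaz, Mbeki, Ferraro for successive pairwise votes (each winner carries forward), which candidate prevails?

Round 1: Weber vs Diaz — 7–4, Weber advances.
Round 2: Weber vs Mbeki — 2–9, Mbeki advances.
Round 3: Mbeki vs Ferraro — 9–2, Mbeki advances.
The agenda winner is Mbeki.

Mbeki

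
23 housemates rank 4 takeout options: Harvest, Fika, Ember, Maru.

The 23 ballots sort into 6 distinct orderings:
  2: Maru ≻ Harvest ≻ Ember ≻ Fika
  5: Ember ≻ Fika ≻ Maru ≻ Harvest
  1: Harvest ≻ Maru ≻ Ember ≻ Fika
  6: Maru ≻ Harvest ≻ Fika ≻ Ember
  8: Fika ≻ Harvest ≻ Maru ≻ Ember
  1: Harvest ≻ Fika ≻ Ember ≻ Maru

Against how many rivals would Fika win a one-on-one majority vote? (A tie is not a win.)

Fika against each rival (23 friends):
Fika vs Harvest: 13 to 10, Fika.
Fika vs Ember: Fika is ranked higher on 6+8+1 = 15 ballots, Ember on 8. Fika wins 15–8.
Fika vs Maru: Fika, 14–9.
Fika beats Harvest, Ember, Maru — 3 pairwise wins.

3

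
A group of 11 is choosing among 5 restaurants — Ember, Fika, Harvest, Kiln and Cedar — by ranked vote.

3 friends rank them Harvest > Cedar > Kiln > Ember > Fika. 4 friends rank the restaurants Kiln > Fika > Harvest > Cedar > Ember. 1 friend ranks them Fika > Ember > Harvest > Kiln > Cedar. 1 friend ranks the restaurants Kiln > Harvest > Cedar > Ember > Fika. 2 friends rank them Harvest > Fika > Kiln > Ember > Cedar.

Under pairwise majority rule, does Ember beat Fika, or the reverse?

Fika

Ballots ranking Ember above Fika: 3 + 1 = 4.
Ballots ranking Fika above Ember: 11 − 4 = 7.
Fika wins the head-to-head 7–4.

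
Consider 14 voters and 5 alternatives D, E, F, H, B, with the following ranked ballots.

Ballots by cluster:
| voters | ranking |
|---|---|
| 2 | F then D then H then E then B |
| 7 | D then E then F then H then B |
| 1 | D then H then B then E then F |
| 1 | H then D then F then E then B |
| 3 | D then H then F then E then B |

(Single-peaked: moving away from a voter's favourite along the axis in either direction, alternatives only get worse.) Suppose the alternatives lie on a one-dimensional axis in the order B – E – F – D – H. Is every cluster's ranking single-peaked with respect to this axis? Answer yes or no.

no

Axis positions: B=1, E=2, F=3, D=4, H=5.
Cluster 1 (peak F at position 3): ranking walks positions 3-4-5-2-1, expanding outward from the peak — single-peaked.
Cluster 2: ranking walks positions 4-2-3-5-1; E is ranked above F even though F lies between E and the peak D on the axis — preferences dip and rise again. Not single-peaked.
Cluster 3: ranking walks positions 4-5-1-2-3; B is ranked above F even though F lies between B and the peak D on the axis — preferences dip and rise again. Not single-peaked.
Cluster 4 (peak H at position 5): ranking walks positions 5-4-3-2-1, expanding outward from the peak — single-peaked.
Cluster 5 (peak D at position 4): ranking walks positions 4-5-3-2-1, expanding outward from the peak — single-peaked.
Cluster 2 violates single-peakedness, so the profile is not single-peaked on this axis.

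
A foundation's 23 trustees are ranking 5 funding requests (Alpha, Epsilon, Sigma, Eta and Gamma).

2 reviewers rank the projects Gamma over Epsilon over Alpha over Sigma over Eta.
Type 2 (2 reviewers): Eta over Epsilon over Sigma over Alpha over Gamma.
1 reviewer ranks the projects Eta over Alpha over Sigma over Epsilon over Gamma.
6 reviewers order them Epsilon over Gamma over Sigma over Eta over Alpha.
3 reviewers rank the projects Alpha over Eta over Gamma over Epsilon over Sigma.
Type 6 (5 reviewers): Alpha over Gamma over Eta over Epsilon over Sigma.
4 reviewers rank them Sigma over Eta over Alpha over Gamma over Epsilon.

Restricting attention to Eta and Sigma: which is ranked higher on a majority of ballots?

Sigma

Ballots ranking Eta above Sigma: 2 + 1 + 3 + 5 = 11.
Ballots ranking Sigma above Eta: 23 − 11 = 12.
Sigma wins the head-to-head 12–11.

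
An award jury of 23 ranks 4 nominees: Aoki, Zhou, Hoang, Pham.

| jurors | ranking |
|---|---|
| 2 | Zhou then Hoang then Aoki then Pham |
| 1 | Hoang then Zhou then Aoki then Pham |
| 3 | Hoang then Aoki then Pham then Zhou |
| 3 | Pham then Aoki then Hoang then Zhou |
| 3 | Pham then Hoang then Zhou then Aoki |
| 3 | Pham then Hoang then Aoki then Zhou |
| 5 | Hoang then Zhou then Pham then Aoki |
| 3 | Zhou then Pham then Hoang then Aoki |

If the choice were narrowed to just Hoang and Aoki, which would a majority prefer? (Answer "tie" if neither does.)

Ballots ranking Hoang above Aoki: 2 + 1 + 3 + 3 + 3 + 5 + 3 = 20.
Ballots ranking Aoki above Hoang: 23 − 20 = 3.
Hoang wins the head-to-head 20–3.

Hoang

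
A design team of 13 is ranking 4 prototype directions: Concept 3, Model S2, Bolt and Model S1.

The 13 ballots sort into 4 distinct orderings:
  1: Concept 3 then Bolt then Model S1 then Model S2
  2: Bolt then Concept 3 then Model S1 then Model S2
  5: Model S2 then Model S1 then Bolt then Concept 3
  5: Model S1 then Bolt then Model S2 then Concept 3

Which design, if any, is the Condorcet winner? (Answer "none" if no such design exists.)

Head-to-head results (13 engineers):
Concept 3 vs Model S2: 3 to 10, Model S2.
Concept 3 vs Bolt: 1 to 12, Bolt.
Concept 3 vs Model S1: Model S1, 10–3.
Model S2–Bolt: Bolt 8–5.
Model S2–Model S1: Model S1 8–5.
Bolt vs Model S1: Model S1 wins 10–3.
Only Model S1 has no losses; Model S1 is the Condorcet winner.

Model S1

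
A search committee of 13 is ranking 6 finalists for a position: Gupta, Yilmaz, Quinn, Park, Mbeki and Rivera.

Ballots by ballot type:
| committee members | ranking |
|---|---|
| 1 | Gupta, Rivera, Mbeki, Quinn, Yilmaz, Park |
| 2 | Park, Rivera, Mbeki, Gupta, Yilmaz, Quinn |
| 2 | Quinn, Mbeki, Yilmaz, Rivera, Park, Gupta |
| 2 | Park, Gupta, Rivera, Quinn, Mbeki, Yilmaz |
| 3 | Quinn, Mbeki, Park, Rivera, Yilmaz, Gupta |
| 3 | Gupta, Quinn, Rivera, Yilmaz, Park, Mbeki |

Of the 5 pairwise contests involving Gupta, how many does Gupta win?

2

Gupta against each rival (13 committee members):
Gupta vs Yilmaz: Gupta, 8–5.
Gupta vs Quinn: Gupta is ranked higher on 1+2+2+3 = 8 ballots, Quinn on 5. Gupta wins 8–5.
Gupta–Park: Park 9–4.
Gupta–Mbeki: Mbeki 7–6.
Gupta vs Rivera: 1+2+3 = 6 for Gupta, 7 for Rivera — Rivera by 7–6.
Gupta beats Yilmaz, Quinn; loses to Park, Mbeki, Rivera — 2 pairwise wins.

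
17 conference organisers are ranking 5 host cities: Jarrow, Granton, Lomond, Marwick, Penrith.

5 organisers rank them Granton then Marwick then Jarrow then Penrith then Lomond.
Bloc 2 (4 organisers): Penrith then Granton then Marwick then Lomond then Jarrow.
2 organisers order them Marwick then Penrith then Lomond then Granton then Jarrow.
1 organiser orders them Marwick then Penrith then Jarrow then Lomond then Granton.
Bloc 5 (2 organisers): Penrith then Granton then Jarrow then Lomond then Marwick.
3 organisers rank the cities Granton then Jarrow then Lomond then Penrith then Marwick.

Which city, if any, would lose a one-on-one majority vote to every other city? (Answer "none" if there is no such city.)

Pairwise majorities:
Jarrow vs Granton: Granton, 16–1.
Jarrow vs Lomond: Jarrow is ranked higher on 5+1+2+3 = 11 ballots, Lomond on 6. Jarrow wins 11–6.
Jarrow vs Marwick: 5 to 12, Marwick.
Jarrow vs Penrith: Penrith wins 9–8.
Granton vs Lomond: Granton preferred on 5+4+2+3 = 14 ballots; Granton wins 14–3.
Granton vs Marwick: Granton wins 14–3.
Granton vs Penrith: Granton is ranked higher on 5+3 = 8 ballots, Penrith on 9. Penrith wins 9–8.
Lomond vs Marwick: Lomond is ranked higher on 2+3 = 5 ballots, Marwick on 12. Marwick wins 12–5.
Lomond vs Penrith: Penrith wins 14–3.
Marwick–Penrith: Penrith 9–8.
Lomond is beaten in every head-to-head and is the Condorcet loser.

Lomond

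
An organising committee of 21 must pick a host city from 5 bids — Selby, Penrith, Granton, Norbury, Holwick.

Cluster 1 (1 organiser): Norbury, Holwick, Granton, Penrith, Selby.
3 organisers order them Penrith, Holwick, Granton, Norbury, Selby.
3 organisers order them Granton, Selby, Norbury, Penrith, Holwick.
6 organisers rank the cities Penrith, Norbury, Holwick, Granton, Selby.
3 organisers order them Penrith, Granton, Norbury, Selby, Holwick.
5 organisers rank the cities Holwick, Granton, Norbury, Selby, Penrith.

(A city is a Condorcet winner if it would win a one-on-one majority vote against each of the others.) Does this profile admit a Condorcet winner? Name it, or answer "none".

Penrith

Head-to-head results (21 organisers):
Selby vs Penrith: Selby is ranked higher on 3+5 = 8 ballots, Penrith on 13. Penrith wins 13–8.
Selby vs Granton: 0 for Selby, 21 for Granton — Granton by 21–0.
Selby vs Norbury: Selby preferred on 3 ballots; Norbury wins 18–3.
Selby vs Holwick: Selby is ranked higher on 3+3 = 6 ballots, Holwick on 15. Holwick wins 15–6.
Penrith vs Granton: Penrith preferred on 3+6+3 = 12 ballots; Penrith wins 12–9.
Penrith vs Norbury: 3+6+3 = 12 for Penrith, 9 for Norbury — Penrith by 12–9.
Penrith vs Holwick: 3+3+6+3 = 15 for Penrith, 6 for Holwick — Penrith by 15–6.
Granton vs Norbury: 3+3+3+5 = 14 for Granton, 7 for Norbury — Granton by 14–7.
Granton vs Holwick: Granton preferred on 3+3 = 6 ballots; Holwick wins 15–6.
Norbury vs Holwick: 13 to 8, Norbury.
Penrith wins every pairwise contest, so Penrith is the Condorcet winner.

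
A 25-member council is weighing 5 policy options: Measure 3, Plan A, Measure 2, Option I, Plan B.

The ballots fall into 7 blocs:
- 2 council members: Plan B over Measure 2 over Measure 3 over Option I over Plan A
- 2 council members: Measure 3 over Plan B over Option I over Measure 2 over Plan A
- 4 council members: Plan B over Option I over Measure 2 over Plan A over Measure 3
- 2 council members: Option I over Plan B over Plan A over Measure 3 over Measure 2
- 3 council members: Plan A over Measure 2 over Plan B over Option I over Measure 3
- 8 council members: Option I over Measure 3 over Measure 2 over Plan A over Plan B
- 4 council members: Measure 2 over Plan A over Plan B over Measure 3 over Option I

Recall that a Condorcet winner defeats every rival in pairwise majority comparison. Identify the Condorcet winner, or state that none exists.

Check each pair by majority over 25 ballots:
Measure 3–Plan A: Plan A 13–12.
Measure 3–Measure 2: Measure 2 13–12.
Measure 3 vs Option I: Option I wins 17–8.
Measure 3–Plan B: Plan B 15–10.
Plan A vs Measure 2: Measure 2 wins 20–5.
Plan A vs Option I: Option I wins 18–7.
Plan A vs Plan B: Plan A wins 15–10.
Measure 2–Option I: Option I 16–9.
Measure 2 vs Plan B: Measure 2, 15–10.
Option I vs Plan B: Plan B wins 15–10.
No option is unbeaten: Measure 3 loses to Plan A; Plan A loses to Measure 2; Measure 2 loses to Option I; Option I loses to Plan B; Plan B loses to Plan A. In particular Plan A beats Plan B beats Option I beats Plan A is a majority cycle — no Condorcet winner exists.

none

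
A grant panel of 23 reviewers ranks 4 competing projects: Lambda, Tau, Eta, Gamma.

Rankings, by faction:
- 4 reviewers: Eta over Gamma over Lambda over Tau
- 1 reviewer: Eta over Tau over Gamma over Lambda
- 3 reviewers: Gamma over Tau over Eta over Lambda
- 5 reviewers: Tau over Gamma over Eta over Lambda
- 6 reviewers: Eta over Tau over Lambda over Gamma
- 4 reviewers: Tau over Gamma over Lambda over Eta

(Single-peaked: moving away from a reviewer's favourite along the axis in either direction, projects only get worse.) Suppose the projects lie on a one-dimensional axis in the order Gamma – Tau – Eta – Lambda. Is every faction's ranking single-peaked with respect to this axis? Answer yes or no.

no

Axis positions: Gamma=1, Tau=2, Eta=3, Lambda=4.
Faction 1: ranking walks positions 3-1-4-2; Gamma is ranked above Tau even though Tau lies between Gamma and the peak Eta on the axis — preferences dip and rise again. Not single-peaked.
Faction 2 (peak Eta at position 3): ranking walks positions 3-2-1-4, expanding outward from the peak — single-peaked.
Faction 3 (peak Gamma at position 1): ranking walks positions 1-2-3-4, expanding outward from the peak — single-peaked.
Faction 4 (peak Tau at position 2): ranking walks positions 2-1-3-4, expanding outward from the peak — single-peaked.
Faction 5 (peak Eta at position 3): ranking walks positions 3-2-4-1, expanding outward from the peak — single-peaked.
Faction 6: ranking walks positions 2-1-4-3; Lambda is ranked above Eta even though Eta lies between Lambda and the peak Tau on the axis — preferences dip and rise again. Not single-peaked.
Faction 1 violates single-peakedness, so the profile is not single-peaked on this axis.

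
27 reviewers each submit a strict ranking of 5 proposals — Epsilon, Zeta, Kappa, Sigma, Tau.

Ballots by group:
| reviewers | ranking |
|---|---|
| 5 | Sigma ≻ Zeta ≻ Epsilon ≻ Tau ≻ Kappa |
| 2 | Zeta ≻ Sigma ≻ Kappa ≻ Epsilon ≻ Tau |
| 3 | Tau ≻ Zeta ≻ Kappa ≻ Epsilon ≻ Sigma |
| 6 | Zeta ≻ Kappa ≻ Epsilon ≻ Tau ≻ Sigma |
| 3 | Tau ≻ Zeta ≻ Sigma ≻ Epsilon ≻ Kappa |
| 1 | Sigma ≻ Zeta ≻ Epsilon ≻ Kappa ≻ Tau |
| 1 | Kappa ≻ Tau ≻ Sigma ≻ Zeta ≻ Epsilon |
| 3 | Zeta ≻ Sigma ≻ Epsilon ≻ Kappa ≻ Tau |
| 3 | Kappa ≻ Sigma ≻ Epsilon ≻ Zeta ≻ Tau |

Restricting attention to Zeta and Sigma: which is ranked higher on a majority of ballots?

Zeta

Ballots ranking Zeta above Sigma: 2 + 3 + 6 + 3 + 3 = 17.
Ballots ranking Sigma above Zeta: 27 − 17 = 10.
Zeta wins the head-to-head 17–10.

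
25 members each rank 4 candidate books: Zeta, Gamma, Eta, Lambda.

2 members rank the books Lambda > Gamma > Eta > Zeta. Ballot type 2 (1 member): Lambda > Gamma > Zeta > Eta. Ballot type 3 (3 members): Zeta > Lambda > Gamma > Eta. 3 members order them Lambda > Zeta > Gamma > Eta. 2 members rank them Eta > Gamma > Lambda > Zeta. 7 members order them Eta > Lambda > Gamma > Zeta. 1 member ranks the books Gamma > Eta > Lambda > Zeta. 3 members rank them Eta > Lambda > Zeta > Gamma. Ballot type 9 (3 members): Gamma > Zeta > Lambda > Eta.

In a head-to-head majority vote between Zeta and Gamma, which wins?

Ballots ranking Zeta above Gamma: 3 + 3 + 3 = 9.
Ballots ranking Gamma above Zeta: 25 − 9 = 16.
Gamma wins the head-to-head 16–9.

Gamma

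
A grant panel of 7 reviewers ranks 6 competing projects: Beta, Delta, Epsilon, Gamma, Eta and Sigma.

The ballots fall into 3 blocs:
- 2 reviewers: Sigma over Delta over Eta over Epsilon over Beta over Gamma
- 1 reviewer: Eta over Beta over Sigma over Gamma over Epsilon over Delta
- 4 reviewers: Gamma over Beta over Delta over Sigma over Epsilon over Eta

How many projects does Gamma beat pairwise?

Gamma against each rival (7 reviewers):
Gamma vs Beta: Gamma is ranked higher on 4 ballots, Beta on 3. Gamma wins 4–3.
Gamma vs Delta: Gamma, 5–2.
Gamma vs Epsilon: Gamma, 5–2.
Gamma vs Eta: Gamma, 4–3.
Gamma vs Sigma: Gamma wins 4–3.
Gamma beats Beta, Delta, Epsilon, Eta, Sigma — 5 pairwise wins.

5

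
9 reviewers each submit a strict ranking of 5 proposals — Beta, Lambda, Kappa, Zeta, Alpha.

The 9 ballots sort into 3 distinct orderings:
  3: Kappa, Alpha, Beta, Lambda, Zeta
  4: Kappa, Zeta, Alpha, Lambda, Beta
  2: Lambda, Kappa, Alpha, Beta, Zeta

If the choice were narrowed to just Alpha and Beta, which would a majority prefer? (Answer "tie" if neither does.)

Alpha

Ballots ranking Alpha above Beta: 3 + 4 + 2 = 9.
Ballots ranking Beta above Alpha: 9 − 9 = 0.
Alpha wins the head-to-head 9–0.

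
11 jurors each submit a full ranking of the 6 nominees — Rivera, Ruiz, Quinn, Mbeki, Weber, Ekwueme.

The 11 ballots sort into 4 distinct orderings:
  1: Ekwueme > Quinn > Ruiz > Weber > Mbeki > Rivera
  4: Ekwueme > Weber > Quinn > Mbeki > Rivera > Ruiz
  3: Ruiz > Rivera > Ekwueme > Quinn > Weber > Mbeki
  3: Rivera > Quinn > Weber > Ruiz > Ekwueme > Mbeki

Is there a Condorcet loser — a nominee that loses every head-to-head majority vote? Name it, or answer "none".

Mbeki

Head-to-head results (11 jurors):
Rivera vs Ruiz: Rivera wins 7–4.
Rivera vs Quinn: Rivera preferred on 3+3 = 6 ballots; Rivera wins 6–5.
Rivera vs Mbeki: Rivera, 6–5.
Rivera vs Weber: Rivera wins 6–5.
Rivera vs Ekwueme: Rivera preferred on 3+3 = 6 ballots; Rivera wins 6–5.
Ruiz vs Quinn: Quinn wins 8–3.
Ruiz vs Mbeki: 1+3+3 = 7 for Ruiz, 4 for Mbeki — Ruiz by 7–4.
Ruiz vs Weber: 1+3 = 4 for Ruiz, 7 for Weber — Weber by 7–4.
Ruiz vs Ekwueme: Ruiz is ranked higher on 3+3 = 6 ballots, Ekwueme on 5. Ruiz wins 6–5.
Quinn vs Mbeki: 11 to 0, Quinn.
Quinn vs Weber: Quinn wins 7–4.
Quinn vs Ekwueme: Ekwueme, 8–3.
Mbeki–Weber: Weber 11–0.
Mbeki vs Ekwueme: Ekwueme, 11–0.
Weber vs Ekwueme: 3 for Weber, 8 for Ekwueme — Ekwueme by 8–3.
Only Mbeki has no wins; Mbeki is the Condorcet loser.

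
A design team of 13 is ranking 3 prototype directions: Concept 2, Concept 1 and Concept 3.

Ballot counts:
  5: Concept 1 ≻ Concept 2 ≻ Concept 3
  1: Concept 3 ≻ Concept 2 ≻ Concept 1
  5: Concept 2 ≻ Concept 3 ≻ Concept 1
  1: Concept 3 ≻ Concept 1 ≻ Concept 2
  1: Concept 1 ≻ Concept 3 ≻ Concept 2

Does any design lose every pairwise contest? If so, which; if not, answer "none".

none

Pairwise majorities:
Concept 2 vs Concept 1: 1+5 = 6 for Concept 2, 7 for Concept 1 — Concept 1 by 7–6.
Concept 2 vs Concept 3: Concept 2, 10–3.
Concept 1 vs Concept 3: 5+1 = 6 for Concept 1, 7 for Concept 3 — Concept 3 by 7–6.
Each design has at least one pairwise win (Concept 2 beats Concept 3; Concept 1 beats Concept 2; Concept 3 beats Concept 1) — no Condorcet loser.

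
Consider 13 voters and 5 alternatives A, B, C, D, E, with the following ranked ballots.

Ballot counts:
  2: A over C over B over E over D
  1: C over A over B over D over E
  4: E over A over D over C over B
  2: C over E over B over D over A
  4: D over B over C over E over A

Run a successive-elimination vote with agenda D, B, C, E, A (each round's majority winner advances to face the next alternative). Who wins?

Round 1: D vs B — 8–5, D advances.
Round 2: D vs C — 8–5, D advances.
Round 3: D vs E — 5–8, E advances.
Round 4: E vs A — 10–3, E advances.
E survives the agenda.

E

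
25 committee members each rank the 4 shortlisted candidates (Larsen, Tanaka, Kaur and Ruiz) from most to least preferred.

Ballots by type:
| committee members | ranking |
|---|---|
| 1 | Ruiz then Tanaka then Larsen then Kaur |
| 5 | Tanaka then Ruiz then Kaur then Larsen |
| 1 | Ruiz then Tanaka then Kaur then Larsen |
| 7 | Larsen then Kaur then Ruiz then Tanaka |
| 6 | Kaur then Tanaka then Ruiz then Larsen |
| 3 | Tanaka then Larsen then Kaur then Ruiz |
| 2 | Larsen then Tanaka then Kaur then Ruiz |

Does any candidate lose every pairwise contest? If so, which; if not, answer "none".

none

Pairwise majorities:
Larsen vs Tanaka: Tanaka, 16–9.
Larsen vs Kaur: 1+7+3+2 = 13 for Larsen, 12 for Kaur — Larsen by 13–12.
Larsen vs Ruiz: Larsen is ranked higher on 7+3+2 = 12 ballots, Ruiz on 13. Ruiz wins 13–12.
Tanaka–Kaur: Kaur 13–12.
Tanaka vs Ruiz: 16 to 9, Tanaka.
Kaur vs Ruiz: Kaur, 18–7.
Each candidate has at least one pairwise win (Larsen beats Kaur; Tanaka beats Larsen; Kaur beats Tanaka; Ruiz beats Larsen) — no Condorcet loser.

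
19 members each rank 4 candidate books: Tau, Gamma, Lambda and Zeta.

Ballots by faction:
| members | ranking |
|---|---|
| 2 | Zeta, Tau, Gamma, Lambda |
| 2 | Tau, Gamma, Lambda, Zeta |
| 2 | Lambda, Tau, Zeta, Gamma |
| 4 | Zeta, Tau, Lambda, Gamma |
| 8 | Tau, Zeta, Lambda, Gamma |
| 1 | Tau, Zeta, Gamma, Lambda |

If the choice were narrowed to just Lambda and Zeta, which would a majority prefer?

Zeta

Ballots ranking Lambda above Zeta: 2 + 2 = 4.
Ballots ranking Zeta above Lambda: 19 − 4 = 15.
Zeta wins the head-to-head 15–4.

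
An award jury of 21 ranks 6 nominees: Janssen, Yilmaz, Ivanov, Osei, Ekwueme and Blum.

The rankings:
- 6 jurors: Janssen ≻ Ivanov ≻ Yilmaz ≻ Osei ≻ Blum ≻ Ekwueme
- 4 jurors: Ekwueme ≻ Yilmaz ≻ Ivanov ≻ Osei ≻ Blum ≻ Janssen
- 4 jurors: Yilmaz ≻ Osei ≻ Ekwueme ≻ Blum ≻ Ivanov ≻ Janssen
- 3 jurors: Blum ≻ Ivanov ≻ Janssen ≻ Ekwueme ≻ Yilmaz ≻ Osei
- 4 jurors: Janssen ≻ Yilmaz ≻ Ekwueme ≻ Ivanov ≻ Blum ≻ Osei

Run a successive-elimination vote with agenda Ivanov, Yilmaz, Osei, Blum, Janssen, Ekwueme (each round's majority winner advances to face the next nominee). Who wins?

Janssen

Round 1: Ivanov vs Yilmaz — 9–12, Yilmaz advances.
Round 2: Yilmaz vs Osei — 21–0, Yilmaz advances.
Round 3: Yilmaz vs Blum — 18–3, Yilmaz advances.
Round 4: Yilmaz vs Janssen — 8–13, Janssen advances.
Round 5: Janssen vs Ekwueme — 13–8, Janssen advances.
The agenda winner is Janssen.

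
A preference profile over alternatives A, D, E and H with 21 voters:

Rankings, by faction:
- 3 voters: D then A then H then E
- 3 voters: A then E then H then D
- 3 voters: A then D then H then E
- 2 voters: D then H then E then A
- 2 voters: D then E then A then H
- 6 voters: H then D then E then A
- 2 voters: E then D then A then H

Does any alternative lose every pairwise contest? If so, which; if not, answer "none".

Pairwise majorities:
A vs D: D, 15–6.
A–E: E 12–9.
A vs H: A wins 13–8.
D vs E: D, 16–5.
D vs H: D is ranked higher on 3+3+2+2+2 = 12 ballots, H on 9. D wins 12–9.
E vs H: H, 14–7.
Every alternative wins at least one matchup (A beats H; D beats A; E beats A; H beats E), so there is no Condorcet loser.

none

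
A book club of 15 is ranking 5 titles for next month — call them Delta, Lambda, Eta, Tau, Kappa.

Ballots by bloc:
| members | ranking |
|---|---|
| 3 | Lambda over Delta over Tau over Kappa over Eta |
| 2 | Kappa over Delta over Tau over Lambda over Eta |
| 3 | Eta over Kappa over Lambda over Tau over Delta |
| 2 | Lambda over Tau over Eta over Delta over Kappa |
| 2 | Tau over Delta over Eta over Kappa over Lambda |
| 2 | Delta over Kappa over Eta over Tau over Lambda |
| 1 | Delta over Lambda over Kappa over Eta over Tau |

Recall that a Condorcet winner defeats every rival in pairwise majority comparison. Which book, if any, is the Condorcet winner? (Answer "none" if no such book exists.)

none

Pairwise majorities:
Delta vs Lambda: Lambda, 8–7.
Delta vs Eta: Delta wins 10–5.
Delta–Tau: Delta 8–7.
Delta vs Kappa: Delta wins 10–5.
Lambda vs Eta: Lambda, 8–7.
Lambda vs Tau: Lambda wins 9–6.
Lambda vs Kappa: Kappa, 9–6.
Eta vs Tau: Tau, 9–6.
Eta vs Kappa: Kappa wins 8–7.
Tau vs Kappa: Kappa wins 8–7.
No book is unbeaten: Delta loses to Lambda; Lambda loses to Kappa; Eta loses to Delta; Tau loses to Delta; Kappa loses to Delta. In particular Delta beats Kappa beats Lambda beats Delta is a majority cycle — no Condorcet winner exists.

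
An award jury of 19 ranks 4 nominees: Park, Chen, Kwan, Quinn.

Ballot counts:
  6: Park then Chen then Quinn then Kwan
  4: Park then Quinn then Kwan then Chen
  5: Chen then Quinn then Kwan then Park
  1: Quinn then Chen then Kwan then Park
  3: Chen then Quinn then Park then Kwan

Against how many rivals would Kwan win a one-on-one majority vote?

0

Kwan against each rival (19 jurors):
Kwan vs Park: Park wins 13–6.
Kwan vs Chen: Chen, 15–4.
Kwan vs Quinn: Quinn wins 19–0.
Kwan beats no one; loses to Park, Chen, Quinn — 0 pairwise wins.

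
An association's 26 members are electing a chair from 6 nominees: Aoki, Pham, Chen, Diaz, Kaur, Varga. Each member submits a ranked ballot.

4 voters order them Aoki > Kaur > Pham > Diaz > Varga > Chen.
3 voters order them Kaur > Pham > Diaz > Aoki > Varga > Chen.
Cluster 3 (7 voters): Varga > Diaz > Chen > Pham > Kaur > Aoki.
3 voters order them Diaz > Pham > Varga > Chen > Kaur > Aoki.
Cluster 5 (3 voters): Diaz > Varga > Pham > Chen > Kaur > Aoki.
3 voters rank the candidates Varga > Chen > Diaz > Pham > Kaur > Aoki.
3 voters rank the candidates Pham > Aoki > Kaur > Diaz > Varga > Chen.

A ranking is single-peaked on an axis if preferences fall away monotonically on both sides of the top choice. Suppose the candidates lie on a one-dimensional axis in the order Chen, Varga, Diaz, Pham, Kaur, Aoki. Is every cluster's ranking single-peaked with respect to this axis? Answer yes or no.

Axis positions: Chen=1, Varga=2, Diaz=3, Pham=4, Kaur=5, Aoki=6.
Cluster 1 (peak Aoki at position 6): ranking walks positions 6-5-4-3-2-1, expanding outward from the peak — single-peaked.
Cluster 2 (peak Kaur at position 5): ranking walks positions 5-4-3-6-2-1, expanding outward from the peak — single-peaked.
Cluster 3 (peak Varga at position 2): ranking walks positions 2-3-1-4-5-6, expanding outward from the peak — single-peaked.
Cluster 4 (peak Diaz at position 3): ranking walks positions 3-4-2-1-5-6, expanding outward from the peak — single-peaked.
Cluster 5 (peak Diaz at position 3): ranking walks positions 3-2-4-1-5-6, expanding outward from the peak — single-peaked.
Cluster 6 (peak Varga at position 2): ranking walks positions 2-1-3-4-5-6, expanding outward from the peak — single-peaked.
Cluster 7: ranking walks positions 4-6-5-3-2-1; Aoki is ranked above Kaur even though Kaur lies between Aoki and the peak Pham on the axis — preferences dip and rise again. Not single-peaked.
Cluster 7 violates single-peakedness, so the profile is not single-peaked on this axis.

no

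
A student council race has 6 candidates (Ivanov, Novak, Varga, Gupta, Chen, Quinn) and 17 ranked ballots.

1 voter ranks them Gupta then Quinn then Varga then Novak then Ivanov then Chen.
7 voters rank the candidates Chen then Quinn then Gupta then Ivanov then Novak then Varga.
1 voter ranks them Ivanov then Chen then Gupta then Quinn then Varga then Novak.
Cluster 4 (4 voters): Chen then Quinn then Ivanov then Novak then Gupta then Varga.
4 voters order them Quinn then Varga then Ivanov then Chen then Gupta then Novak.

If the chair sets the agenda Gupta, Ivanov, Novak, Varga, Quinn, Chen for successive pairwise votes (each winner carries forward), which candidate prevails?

Chen

Round 1: Gupta vs Ivanov — 8–9, Ivanov advances.
Round 2: Ivanov vs Novak — 16–1, Ivanov advances.
Round 3: Ivanov vs Varga — 12–5, Ivanov advances.
Round 4: Ivanov vs Quinn — 1–16, Quinn advances.
Round 5: Quinn vs Chen — 5–12, Chen advances.
Chen survives the agenda.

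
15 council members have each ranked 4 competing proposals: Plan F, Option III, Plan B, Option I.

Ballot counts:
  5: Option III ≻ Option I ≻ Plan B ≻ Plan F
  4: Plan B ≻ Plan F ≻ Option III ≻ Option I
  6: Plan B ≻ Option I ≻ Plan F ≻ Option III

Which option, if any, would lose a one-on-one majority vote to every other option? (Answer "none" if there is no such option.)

Pairwise majorities:
Plan F–Option III: Plan F 10–5.
Plan F vs Plan B: Plan B, 15–0.
Plan F vs Option I: Option I, 11–4.
Option III vs Plan B: Plan B wins 10–5.
Option III vs Option I: Option III is ranked higher on 5+4 = 9 ballots, Option I on 6. Option III wins 9–6.
Plan B vs Option I: Plan B wins 10–5.
Each option has at least one pairwise win (Plan F beats Option III; Option III beats Option I; Plan B beats Plan F; Option I beats Plan F) — no Condorcet loser.

none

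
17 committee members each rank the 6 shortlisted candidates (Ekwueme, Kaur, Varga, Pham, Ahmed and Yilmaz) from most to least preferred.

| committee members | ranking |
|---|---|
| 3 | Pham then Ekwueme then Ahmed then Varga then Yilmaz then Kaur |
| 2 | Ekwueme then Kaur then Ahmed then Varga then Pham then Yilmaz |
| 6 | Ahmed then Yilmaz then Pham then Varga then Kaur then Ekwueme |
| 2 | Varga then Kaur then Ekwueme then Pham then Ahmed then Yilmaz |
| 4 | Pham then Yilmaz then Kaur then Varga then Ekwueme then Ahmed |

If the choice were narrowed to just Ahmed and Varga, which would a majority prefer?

Ahmed

Ballots ranking Ahmed above Varga: 3 + 2 + 6 = 11.
Ballots ranking Varga above Ahmed: 17 − 11 = 6.
Ahmed wins the head-to-head 11–6.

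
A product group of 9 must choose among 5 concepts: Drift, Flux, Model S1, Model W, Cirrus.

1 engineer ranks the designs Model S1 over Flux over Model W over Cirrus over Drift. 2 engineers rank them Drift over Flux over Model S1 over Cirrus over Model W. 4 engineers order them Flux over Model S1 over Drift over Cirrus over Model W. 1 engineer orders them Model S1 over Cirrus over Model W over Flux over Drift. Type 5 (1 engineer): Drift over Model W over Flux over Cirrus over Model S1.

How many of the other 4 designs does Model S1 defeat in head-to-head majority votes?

3

Model S1 against each rival (9 engineers):
Model S1 vs Drift: Model S1 wins 6–3.
Model S1 vs Flux: Flux wins 7–2.
Model S1 vs Model W: Model S1 preferred on 1+2+4+1 = 8 ballots; Model S1 wins 8–1.
Model S1 vs Cirrus: Model S1 is ranked higher on 1+2+4+1 = 8 ballots, Cirrus on 1. Model S1 wins 8–1.
Model S1 beats Drift, Model W, Cirrus; loses to Flux — 3 pairwise wins.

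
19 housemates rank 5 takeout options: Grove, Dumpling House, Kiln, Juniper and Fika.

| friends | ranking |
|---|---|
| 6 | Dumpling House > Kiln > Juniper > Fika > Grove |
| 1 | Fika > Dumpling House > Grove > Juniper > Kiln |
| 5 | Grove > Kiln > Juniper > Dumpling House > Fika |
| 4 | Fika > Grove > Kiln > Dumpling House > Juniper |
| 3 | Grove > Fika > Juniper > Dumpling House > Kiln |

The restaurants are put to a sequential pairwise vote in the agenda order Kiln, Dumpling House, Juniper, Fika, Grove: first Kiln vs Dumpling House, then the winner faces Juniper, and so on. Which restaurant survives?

Grove

Round 1: Kiln vs Dumpling House — 9–10, Dumpling House advances.
Round 2: Dumpling House vs Juniper — 11–8, Dumpling House advances.
Round 3: Dumpling House vs Fika — 11–8, Dumpling House advances.
Round 4: Dumpling House vs Grove — 7–12, Grove advances.
The agenda winner is Grove.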